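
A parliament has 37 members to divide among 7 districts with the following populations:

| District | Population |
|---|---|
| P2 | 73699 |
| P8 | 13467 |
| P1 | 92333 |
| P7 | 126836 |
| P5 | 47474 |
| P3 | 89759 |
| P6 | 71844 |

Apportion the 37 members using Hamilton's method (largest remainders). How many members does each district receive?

P2=5, P8=1, P1=7, P7=9, P5=3, P3=7, P6=5

Total 515412; standard divisor 515412/37 ≈ 13930.054.
Standard quotas: P2 5.2906, P8 0.9668, P1 6.6283, P7 9.1052, P5 3.4080, P3 6.4436, P6 5.1575.
Lower quotas: P2 5, P8 0, P1 6, P7 9, P5 3, P3 6, P6 5 (sum 34, leaving 3 seats).
Remainders in descending order: P8 0.9668, P1 0.6283, P3 0.4436, P5 0.4080, P2 0.2906, P6 0.1575, P7 0.1052.
The surplus seats go to P8, P1, P3.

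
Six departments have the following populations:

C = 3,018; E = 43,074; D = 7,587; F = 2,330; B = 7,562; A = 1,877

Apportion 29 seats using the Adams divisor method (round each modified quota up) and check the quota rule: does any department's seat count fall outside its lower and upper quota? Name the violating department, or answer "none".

E

Standard quotas: C 1.337, E 19.086, D 3.362, F 1.032, B 3.351, A 0.832.
Adams allocation: C 2, E 18, D 4, F 1, B 3, A 1.
E has quota 19.086 (lower 19, upper 20) but receives 18 — outside the quota interval.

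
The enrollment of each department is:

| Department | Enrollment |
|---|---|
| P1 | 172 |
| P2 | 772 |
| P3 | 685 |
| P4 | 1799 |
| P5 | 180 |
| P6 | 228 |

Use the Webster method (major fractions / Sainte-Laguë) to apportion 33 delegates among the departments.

Standard divisor 3836/33 ≈ 116.242; standard quotas: P1 1.480, P2 6.641, P3 5.893, P4 15.476, P5 1.548, P6 1.961.
Rounding to the nearest integer gives P1 1, P2 7, P3 6, P4 15, P5 2, P6 2 — total 33, matching the house size, so no adjustment is needed.

P1=1; P2=7; P3=6; P4=15; P5=2; P6=2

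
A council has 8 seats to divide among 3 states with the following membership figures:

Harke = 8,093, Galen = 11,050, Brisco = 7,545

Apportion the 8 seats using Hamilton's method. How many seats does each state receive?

Total 26688; standard divisor 26688/8 = 3336.
Standard quotas: Harke 2.4260, Galen 3.3124, Brisco 2.2617.
Lower quotas: Harke 2, Galen 3, Brisco 2 (sum 7, leaving 1 seat).
Remainders in descending order: Harke 0.4260, Galen 0.3124, Brisco 0.2617.
Largest remainder: Harke receives the extra seat.

Harke: 3; Galen: 3; Brisco: 2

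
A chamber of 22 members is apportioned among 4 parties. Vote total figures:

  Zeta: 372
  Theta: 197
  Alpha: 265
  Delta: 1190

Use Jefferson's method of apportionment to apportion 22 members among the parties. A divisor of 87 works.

With modified divisor 87: modified quotas Zeta 4.276, Theta 2.264, Alpha 3.046, Delta 13.678.
Rounding down: Zeta 4, Theta 2, Alpha 3, Delta 13 (total 22).

Zeta=4, Theta=2, Alpha=3, Delta=13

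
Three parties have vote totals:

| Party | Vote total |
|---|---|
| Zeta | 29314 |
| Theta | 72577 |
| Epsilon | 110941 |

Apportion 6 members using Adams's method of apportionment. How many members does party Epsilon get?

3

Standard divisor 212832/6 ≈ 35472; standard quotas: Zeta 0.826, Theta 2.046, Epsilon 3.128.
Rounding up gives 1, 3, 4 = 8 seats, so the divisor must be adjusted.
With modified divisor 46200: modified quotas Zeta 0.635, Theta 1.571, Epsilon 2.401.
Rounding up: Zeta 1, Theta 2, Epsilon 3 (total 6).
Epsilon receives 3.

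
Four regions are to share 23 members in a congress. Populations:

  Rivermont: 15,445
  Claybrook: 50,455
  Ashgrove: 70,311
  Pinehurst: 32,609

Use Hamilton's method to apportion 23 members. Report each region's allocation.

Total 168820; standard divisor 168820/23 = 7340.
Standard quotas: Rivermont 2.1042, Claybrook 6.8740, Ashgrove 9.5792, Pinehurst 4.4426.
Lower quotas: Rivermont 2, Claybrook 6, Ashgrove 9, Pinehurst 4 (sum 21, leaving 2 seats).
Remainders in descending order: Claybrook 0.8740, Ashgrove 0.5792, Pinehurst 0.4426, Rivermont 0.1042.
The surplus seats go to Claybrook, Ashgrove.

Rivermont 2, Claybrook 7, Ashgrove 10, Pinehurst 4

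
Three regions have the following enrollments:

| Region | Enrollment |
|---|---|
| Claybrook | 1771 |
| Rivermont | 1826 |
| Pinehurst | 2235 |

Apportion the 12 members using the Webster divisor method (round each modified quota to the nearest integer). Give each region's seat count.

Standard divisor 5832/12 ≈ 486; standard quotas: Claybrook 3.644, Rivermont 3.757, Pinehurst 4.599.
Rounding to the nearest integer gives 4, 4, 5 = 13 seats, so the divisor must be adjusted.
With modified divisor 500: modified quotas Claybrook 3.542, Rivermont 3.652, Pinehurst 4.470.
Rounding to the nearest integer: Claybrook 4, Rivermont 4, Pinehurst 4 (total 12).

Claybrook 4, Rivermont 4, Pinehurst 4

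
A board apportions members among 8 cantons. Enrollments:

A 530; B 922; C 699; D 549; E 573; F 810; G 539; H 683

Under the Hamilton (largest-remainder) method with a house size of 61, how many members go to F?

Total 5305; standard divisor 5305/61 ≈ 86.967.
Standard quotas: A 6.094, B 10.602, C 8.038, D 6.313, E 6.589, F 9.314, G 6.198, H 7.854.
Lower quotas: A 6, B 10, C 8, D 6, E 6, F 9, G 6, H 7 (sum 58, leaving 3 seats).
Remainders in descending order: H 0.854, B 0.602, E 0.589, F 0.314, D 0.313, G 0.198, A 0.094, C 0.038.
Largest remainders: H, B, E receive the extra seats.
F receives 9.

9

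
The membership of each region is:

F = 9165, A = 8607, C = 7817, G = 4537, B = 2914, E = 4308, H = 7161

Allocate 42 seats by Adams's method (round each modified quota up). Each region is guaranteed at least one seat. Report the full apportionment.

Standard divisor 44509/42 ≈ 1059.738; standard quotas: F 8.648, A 8.122, C 7.376, G 4.281, B 2.750, E 4.065, H 6.757.
Rounding up gives 9, 9, 8, 5, 3, 5, 7 = 46 seats, so the divisor must be adjusted.
With modified divisor 1140: modified quotas F 8.039, A 7.550, C 6.857, G 3.980, B 2.556, E 3.779, H 6.282.
Rounding up: F 9, A 8, C 7, G 4, B 3, E 4, H 7 (total 42).

F 9, A 8, C 7, G 4, B 3, E 4, H 7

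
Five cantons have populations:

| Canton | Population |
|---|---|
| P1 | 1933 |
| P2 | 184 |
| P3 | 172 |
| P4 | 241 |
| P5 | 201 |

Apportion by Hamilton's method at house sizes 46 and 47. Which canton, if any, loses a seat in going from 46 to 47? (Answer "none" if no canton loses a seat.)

At 46 seats: P1 33, P2 3, P3 3, P4 4, P5 3.
At 47 seats: P1 33, P2 3, P3 3, P4 4, P5 4.
No canton's allocation decreased.

none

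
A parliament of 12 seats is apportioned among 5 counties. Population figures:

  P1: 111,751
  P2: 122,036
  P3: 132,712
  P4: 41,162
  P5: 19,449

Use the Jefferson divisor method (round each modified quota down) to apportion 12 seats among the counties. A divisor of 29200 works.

With modified divisor 29200: modified quotas P1 3.827, P2 4.179, P3 4.545, P4 1.410, P5 0.666.
Rounding down: P1 3, P2 4, P3 4, P4 1, P5 0 (total 12).

P1=3; P2=4; P3=4; P4=1; P5=0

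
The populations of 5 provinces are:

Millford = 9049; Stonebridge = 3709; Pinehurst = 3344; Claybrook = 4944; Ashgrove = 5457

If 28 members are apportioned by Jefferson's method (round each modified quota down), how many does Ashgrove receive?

6

Standard divisor 26503/28 ≈ 946.536; standard quotas: Millford 9.560, Stonebridge 3.918, Pinehurst 3.533, Claybrook 5.223, Ashgrove 5.765.
Rounding down gives 9, 3, 3, 5, 5 = 25 seats, so the divisor must be adjusted.
With modified divisor 900: modified quotas Millford 10.054, Stonebridge 4.121, Pinehurst 3.716, Claybrook 5.493, Ashgrove 6.063.
Rounding down: Millford 10, Stonebridge 4, Pinehurst 3, Claybrook 5, Ashgrove 6 (total 28).
Ashgrove receives 6.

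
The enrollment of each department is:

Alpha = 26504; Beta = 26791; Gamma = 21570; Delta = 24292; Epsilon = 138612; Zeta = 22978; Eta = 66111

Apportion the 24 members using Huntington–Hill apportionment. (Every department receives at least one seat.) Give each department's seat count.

With divisor 14697: modified quotas Alpha 1.803, Beta 1.823, Gamma 1.468, Delta 1.653, Epsilon 9.431, Zeta 1.563, Eta 4.498.
Geometric-mean thresholds: Alpha √(1·2)=1.414, Beta √(1·2)=1.414, Gamma √(1·2)=1.414, Delta √(1·2)=1.414, Epsilon √(9·10)=9.487, Zeta √(1·2)=1.414, Eta √(4·5)=4.472.
Each quota rounded against its threshold gives Alpha 2, Beta 2, Gamma 2, Delta 2, Epsilon 9, Zeta 2, Eta 5 (total 24).

Alpha 2, Beta 2, Gamma 2, Delta 2, Epsilon 9, Zeta 2, Eta 5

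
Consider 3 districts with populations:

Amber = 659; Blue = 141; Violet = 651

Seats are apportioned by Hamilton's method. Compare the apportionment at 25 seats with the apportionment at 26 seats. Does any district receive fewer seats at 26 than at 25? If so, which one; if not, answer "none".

At 25 seats: Amber 11, Blue 3, Violet 11.
At 26 seats: Amber 12, Blue 2, Violet 12.
Blue drops from 3 to 2.

Blue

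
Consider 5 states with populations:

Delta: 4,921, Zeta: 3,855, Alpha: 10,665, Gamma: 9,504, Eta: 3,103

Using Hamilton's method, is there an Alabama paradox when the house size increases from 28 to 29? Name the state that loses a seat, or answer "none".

At 28 seats: Delta 4, Zeta 4, Alpha 9, Gamma 8, Eta 3.
At 29 seats: Delta 4, Zeta 3, Alpha 10, Gamma 9, Eta 3.
Zeta drops from 4 to 3.

Zeta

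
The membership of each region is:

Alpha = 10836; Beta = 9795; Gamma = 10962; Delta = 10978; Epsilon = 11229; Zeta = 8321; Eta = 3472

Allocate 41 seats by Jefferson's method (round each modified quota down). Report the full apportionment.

Alpha 7, Beta 6, Gamma 7, Delta 7, Epsilon 7, Zeta 5, Eta 2

Standard divisor 65593/41 ≈ 1599.829; standard quotas: Alpha 6.773, Beta 6.123, Gamma 6.852, Delta 6.862, Epsilon 7.019, Zeta 5.201, Eta 2.170.
Rounding down gives 6, 6, 6, 6, 7, 5, 2 = 38 seats, so the divisor must be adjusted.
With modified divisor 1500: modified quotas Alpha 7.224, Beta 6.530, Gamma 7.308, Delta 7.319, Epsilon 7.486, Zeta 5.547, Eta 2.315.
Rounding down: Alpha 7, Beta 6, Gamma 7, Delta 7, Epsilon 7, Zeta 5, Eta 2 (total 41).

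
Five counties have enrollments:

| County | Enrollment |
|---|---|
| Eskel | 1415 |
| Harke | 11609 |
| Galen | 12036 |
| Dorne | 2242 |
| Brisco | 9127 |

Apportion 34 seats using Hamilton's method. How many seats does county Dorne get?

2

Standard divisor: 36429 ÷ 34 ≈ 1071.441.
Standard quotas: Eskel 1.3207, Harke 10.8349, Galen 11.2335, Dorne 2.0925, Brisco 8.5184.
Lower quotas: Eskel 1, Harke 10, Galen 11, Dorne 2, Brisco 8 (sum 32, leaving 2 seats).
Remainders in descending order: Harke 0.8349, Brisco 0.5184, Eskel 0.3207, Galen 0.2335, Dorne 0.0925.
The surplus seats go to Harke, Brisco.
Dorne receives 2.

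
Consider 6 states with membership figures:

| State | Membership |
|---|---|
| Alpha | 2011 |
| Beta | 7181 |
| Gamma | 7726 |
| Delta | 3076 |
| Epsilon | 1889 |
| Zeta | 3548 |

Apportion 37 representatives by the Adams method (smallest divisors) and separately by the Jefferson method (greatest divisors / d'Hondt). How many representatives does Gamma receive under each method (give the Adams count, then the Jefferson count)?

11 and 12

Adams: Alpha 3, Beta 10, Gamma 11, Delta 5, Epsilon 3, Zeta 5.
Jefferson: Alpha 3, Beta 11, Gamma 12, Delta 4, Epsilon 2, Zeta 5.
Gamma gets 11 under Adams and 12 under Jefferson.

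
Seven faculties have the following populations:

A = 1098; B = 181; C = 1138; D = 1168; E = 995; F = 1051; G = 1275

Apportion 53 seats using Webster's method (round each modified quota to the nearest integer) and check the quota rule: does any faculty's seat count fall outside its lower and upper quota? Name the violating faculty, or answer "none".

Standard quotas: A 8.427, B 1.389, C 8.734, D 8.964, E 7.636, F 8.066, G 9.785.
Webster allocation: A 8, B 1, C 9, D 9, E 8, F 8, G 10.
Every allocation lies between the lower and upper quota.

none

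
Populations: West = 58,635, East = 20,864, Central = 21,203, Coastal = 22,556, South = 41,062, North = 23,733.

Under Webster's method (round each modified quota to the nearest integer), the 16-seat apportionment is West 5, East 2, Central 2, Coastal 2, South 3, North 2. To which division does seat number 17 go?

Priority for the next seat is population ÷ (current seats + 0.5).
Priorities: West 10660.909, East 8345.600, Central 8481.200, Coastal 9022.400, South 11732.000, North 9493.200.
Highest priority: South.

South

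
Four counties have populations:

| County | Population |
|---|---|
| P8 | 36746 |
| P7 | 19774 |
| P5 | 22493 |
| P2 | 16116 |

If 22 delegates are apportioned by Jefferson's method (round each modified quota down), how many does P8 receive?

9

Standard divisor 95129/22 ≈ 4324.045; standard quotas: P8 8.498, P7 4.573, P5 5.202, P2 3.727.
Rounding down gives 8, 4, 5, 3 = 20 seats, so the divisor must be adjusted.
With modified divisor 4000: modified quotas P8 9.187, P7 4.944, P5 5.623, P2 4.029.
Rounding down: P8 9, P7 4, P5 5, P2 4 (total 22).
P8 receives 9.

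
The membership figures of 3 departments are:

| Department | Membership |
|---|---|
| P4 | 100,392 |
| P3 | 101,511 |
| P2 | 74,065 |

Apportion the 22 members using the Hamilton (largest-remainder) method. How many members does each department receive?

Standard divisor: 275968 ÷ 22 = 12544.
Standard quotas: P4 8.0032, P3 8.0924, P2 5.9044.
Lower quotas: P4 8, P3 8, P2 5 (sum 21, leaving 1 seat).
Remainders in descending order: P2 0.9044, P3 0.0924, P4 0.0032.
Largest remainder: P2 receives the extra seat.

P4 8, P3 8, P2 6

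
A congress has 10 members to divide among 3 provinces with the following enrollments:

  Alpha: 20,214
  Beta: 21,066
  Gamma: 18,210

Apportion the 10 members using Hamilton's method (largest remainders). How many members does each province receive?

Total 59490; standard divisor 59490/10 = 5949.
Standard quotas: Alpha 3.3979, Beta 3.5411, Gamma 3.0610.
Lower quotas: Alpha 3, Beta 3, Gamma 3 (sum 9, leaving 1 seat).
Remainders in descending order: Beta 0.5411, Alpha 0.3979, Gamma 0.0610.
The surplus seat goes to Beta.

Alpha 3, Beta 4, Gamma 3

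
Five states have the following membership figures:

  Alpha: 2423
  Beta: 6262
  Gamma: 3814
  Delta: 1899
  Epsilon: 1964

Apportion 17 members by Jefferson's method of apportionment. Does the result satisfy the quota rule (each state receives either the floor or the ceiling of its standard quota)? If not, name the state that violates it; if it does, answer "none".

Standard quotas: Alpha 2.517, Beta 6.506, Gamma 3.963, Delta 1.973, Epsilon 2.041.
Jefferson allocation: Alpha 2, Beta 7, Gamma 4, Delta 2, Epsilon 2.
Every allocation lies between the lower and upper quota.

none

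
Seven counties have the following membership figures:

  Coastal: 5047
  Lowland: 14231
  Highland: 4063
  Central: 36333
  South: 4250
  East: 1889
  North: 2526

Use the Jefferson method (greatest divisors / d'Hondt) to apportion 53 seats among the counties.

Coastal=4, Lowland=11, Highland=3, Central=29, South=3, East=1, North=2

Standard divisor 68339/53 ≈ 1289.415; standard quotas: Coastal 3.914, Lowland 11.037, Highland 3.151, Central 28.178, South 3.296, East 1.465, North 1.959.
Rounding down gives 3, 11, 3, 28, 3, 1, 1 = 50 seats, so the divisor must be adjusted.
With modified divisor 1230: modified quotas Coastal 4.103, Lowland 11.570, Highland 3.303, Central 29.539, South 3.455, East 1.536, North 2.054.
Rounding down: Coastal 4, Lowland 11, Highland 3, Central 29, South 3, East 1, North 2 (total 53).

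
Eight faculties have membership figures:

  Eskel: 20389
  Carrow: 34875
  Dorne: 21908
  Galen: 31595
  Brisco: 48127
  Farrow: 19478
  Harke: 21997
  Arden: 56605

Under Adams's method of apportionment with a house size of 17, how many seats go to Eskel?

2

Standard divisor 254974/17 ≈ 14998.471; standard quotas: Eskel 1.359, Carrow 2.325, Dorne 1.461, Galen 2.107, Brisco 3.209, Farrow 1.299, Harke 1.467, Arden 3.774.
Rounding up gives 2, 3, 2, 3, 4, 2, 2, 4 = 22 seats, so the divisor must be adjusted.
With modified divisor 19900: modified quotas Eskel 1.025, Carrow 1.753, Dorne 1.101, Galen 1.588, Brisco 2.418, Farrow 0.979, Harke 1.105, Arden 2.844.
Rounding up: Eskel 2, Carrow 2, Dorne 2, Galen 2, Brisco 3, Farrow 1, Harke 2, Arden 3 (total 17).
Eskel receives 2.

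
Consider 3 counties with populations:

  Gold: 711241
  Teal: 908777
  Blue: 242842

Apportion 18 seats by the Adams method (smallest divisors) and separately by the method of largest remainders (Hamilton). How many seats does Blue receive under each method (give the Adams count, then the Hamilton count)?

Adams: Gold 7, Teal 8, Blue 3.
Hamilton: Gold 7, Teal 9, Blue 2.
Blue gets 3 under Adams and 2 under Hamilton.

3 and 2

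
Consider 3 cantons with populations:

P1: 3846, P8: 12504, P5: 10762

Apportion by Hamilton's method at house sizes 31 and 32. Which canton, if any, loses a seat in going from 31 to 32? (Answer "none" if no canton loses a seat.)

P1

At 31 seats: P1 5, P8 14, P5 12.
At 32 seats: P1 4, P8 15, P5 13.
P1 drops from 5 to 4.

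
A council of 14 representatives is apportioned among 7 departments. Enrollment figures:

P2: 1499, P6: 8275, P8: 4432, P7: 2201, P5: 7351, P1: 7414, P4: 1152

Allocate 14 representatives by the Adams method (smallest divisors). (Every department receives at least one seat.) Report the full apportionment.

P2: 1; P6: 3; P8: 2; P7: 1; P5: 3; P1: 3; P4: 1

Standard divisor 32324/14 ≈ 2308.857; standard quotas: P2 0.649, P6 3.584, P8 1.920, P7 0.953, P5 3.184, P1 3.211, P4 0.499.
Rounding up gives 1, 4, 2, 1, 4, 4, 1 = 17 seats, so the divisor must be adjusted.
With modified divisor 3200: modified quotas P2 0.468, P6 2.586, P8 1.385, P7 0.688, P5 2.297, P1 2.317, P4 0.360.
Rounding up: P2 1, P6 3, P8 2, P7 1, P5 3, P1 3, P4 1 (total 14).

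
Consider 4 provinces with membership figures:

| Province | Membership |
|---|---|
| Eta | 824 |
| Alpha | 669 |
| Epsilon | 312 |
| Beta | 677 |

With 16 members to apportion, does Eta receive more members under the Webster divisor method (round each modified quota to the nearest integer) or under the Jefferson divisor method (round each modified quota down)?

Webster: Eta 5, Alpha 4, Epsilon 2, Beta 5.
Jefferson: Eta 6, Alpha 4, Epsilon 2, Beta 4.
Eta gets 5 under Webster and 6 under Jefferson.

Jefferson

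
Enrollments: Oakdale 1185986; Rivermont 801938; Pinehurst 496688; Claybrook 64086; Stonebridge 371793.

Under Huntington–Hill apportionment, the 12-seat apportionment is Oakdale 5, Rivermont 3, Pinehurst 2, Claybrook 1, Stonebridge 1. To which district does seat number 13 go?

Priority for the next seat is population ÷ (√(s·(s+1))).
Priorities: Oakdale 216530.428, Rivermont 231499.560, Pinehurst 202772.027, Claybrook 45315.645, Stonebridge 262897.351.
Highest priority: Stonebridge.

Stonebridge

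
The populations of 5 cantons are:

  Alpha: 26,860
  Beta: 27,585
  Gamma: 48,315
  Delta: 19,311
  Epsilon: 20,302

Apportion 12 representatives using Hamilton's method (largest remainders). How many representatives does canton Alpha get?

Standard divisor: 142373 ÷ 12 ≈ 11864.417.
Standard quotas: Alpha 2.2639, Beta 2.3250, Gamma 4.0723, Delta 1.6276, Epsilon 1.7112.
Lower quotas: Alpha 2, Beta 2, Gamma 4, Delta 1, Epsilon 1 (sum 10, leaving 2 seats).
Remainders in descending order: Epsilon 0.7112, Delta 0.6276, Beta 0.3250, Alpha 0.2639, Gamma 0.0723.
The surplus seats go to Epsilon, Delta.
Alpha receives 2.

2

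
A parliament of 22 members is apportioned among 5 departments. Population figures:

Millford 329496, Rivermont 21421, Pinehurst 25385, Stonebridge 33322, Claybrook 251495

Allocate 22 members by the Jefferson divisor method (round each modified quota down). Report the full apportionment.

Standard divisor 661119/22 ≈ 30050.864; standard quotas: Millford 10.965, Rivermont 0.713, Pinehurst 0.845, Stonebridge 1.109, Claybrook 8.369.
Rounding down gives 10, 0, 0, 1, 8 = 19 seats, so the divisor must be adjusted.
With modified divisor 26400: modified quotas Millford 12.481, Rivermont 0.811, Pinehurst 0.962, Stonebridge 1.262, Claybrook 9.526.
Rounding down: Millford 12, Rivermont 0, Pinehurst 0, Stonebridge 1, Claybrook 9 (total 22).

Millford 12, Rivermont 0, Pinehurst 0, Stonebridge 1, Claybrook 9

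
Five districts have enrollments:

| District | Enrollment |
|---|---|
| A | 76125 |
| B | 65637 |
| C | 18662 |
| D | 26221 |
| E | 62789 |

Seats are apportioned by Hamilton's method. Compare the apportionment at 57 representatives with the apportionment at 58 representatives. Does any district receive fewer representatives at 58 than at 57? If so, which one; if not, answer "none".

none

At 57 seats: A 18, B 15, C 4, D 6, E 14.
At 58 seats: A 18, B 15, C 4, D 6, E 15.
No district's allocation decreased.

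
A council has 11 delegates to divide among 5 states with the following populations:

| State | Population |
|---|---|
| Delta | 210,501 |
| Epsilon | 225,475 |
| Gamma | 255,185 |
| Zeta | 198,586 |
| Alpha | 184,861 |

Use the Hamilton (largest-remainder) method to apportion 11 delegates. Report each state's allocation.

Delta=2; Epsilon=2; Gamma=3; Zeta=2; Alpha=2

Standard divisor: 1074608 ÷ 11 ≈ 97691.636.
Standard quotas: Delta 2.1547, Epsilon 2.3080, Gamma 2.6121, Zeta 2.0328, Alpha 1.8923.
Lower quotas: Delta 2, Epsilon 2, Gamma 2, Zeta 2, Alpha 1 (sum 9, leaving 2 seats).
Remainders in descending order: Alpha 0.8923, Gamma 0.6121, Epsilon 0.3080, Delta 0.1547, Zeta 0.0328.
The surplus seats go to Alpha, Gamma.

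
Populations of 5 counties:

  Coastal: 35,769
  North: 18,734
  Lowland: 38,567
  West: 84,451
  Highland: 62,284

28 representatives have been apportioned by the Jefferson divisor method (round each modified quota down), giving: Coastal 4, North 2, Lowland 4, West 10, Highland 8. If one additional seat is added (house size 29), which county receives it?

Priority for the next seat is population ÷ (current seats + 1).
Priorities: Coastal 7153.800, North 6244.667, Lowland 7713.400, West 7677.364, Highland 6920.444.
Highest priority: Lowland.

Lowland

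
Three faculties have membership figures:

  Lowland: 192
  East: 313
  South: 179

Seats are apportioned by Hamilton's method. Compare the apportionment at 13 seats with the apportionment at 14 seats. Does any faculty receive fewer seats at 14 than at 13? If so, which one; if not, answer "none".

none

At 13 seats: Lowland 4, East 6, South 3.
At 14 seats: Lowland 4, East 6, South 4.
No faculty's allocation decreased.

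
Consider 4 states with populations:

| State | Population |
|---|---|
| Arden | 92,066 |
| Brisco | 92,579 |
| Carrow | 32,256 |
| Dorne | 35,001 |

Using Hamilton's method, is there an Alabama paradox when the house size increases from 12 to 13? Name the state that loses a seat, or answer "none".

At 12 seats: Arden 4, Brisco 4, Carrow 2, Dorne 2.
At 13 seats: Arden 5, Brisco 5, Carrow 1, Dorne 2.
Carrow drops from 2 to 1.

Carrow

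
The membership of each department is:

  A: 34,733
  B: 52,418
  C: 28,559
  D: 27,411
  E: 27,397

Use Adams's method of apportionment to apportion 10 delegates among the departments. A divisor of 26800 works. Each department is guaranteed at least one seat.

With modified divisor 26800: modified quotas A 1.296, B 1.956, C 1.066, D 1.023, E 1.022.
Rounding up: A 2, B 2, C 2, D 2, E 2 (total 10).

A 2, B 2, C 2, D 2, E 2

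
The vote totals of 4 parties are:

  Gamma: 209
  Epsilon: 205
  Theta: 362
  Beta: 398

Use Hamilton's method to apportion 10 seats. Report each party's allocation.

Total 1174; standard divisor 1174/10 ≈ 117.4.
Standard quotas: Gamma 1.780, Epsilon 1.746, Theta 3.083, Beta 3.390.
Lower quotas: Gamma 1, Epsilon 1, Theta 3, Beta 3 (sum 8, leaving 2 seats).
Remainders in descending order: Gamma 0.780, Epsilon 0.746, Beta 0.390, Theta 0.083.
Largest remainders: Gamma, Epsilon receive the extra seats.

Gamma 2; Epsilon 2; Theta 3; Beta 3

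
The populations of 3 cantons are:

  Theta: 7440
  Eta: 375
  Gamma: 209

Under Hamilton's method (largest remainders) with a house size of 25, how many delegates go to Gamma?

1

Standard divisor: 8024 ÷ 25 ≈ 320.96.
Standard quotas: Theta 23.1805, Eta 1.1684, Gamma 0.6512.
Lower quotas: Theta 23, Eta 1, Gamma 0 (sum 24, leaving 1 seat).
Remainders in descending order: Gamma 0.6512, Theta 0.1805, Eta 0.1684.
The surplus seat goes to Gamma.
Gamma receives 1.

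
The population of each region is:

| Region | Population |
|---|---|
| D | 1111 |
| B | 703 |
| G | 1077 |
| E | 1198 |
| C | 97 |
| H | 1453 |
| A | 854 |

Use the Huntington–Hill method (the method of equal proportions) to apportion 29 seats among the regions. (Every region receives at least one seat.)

D=5, B=3, G=5, E=5, C=1, H=6, A=4

With divisor 233: modified quotas D 4.768, B 3.017, G 4.622, E 5.142, C 0.416, H 6.236, A 3.665.
Geometric-mean thresholds: D √(4·5)=4.472, B √(3·4)=3.464, G √(4·5)=4.472, E √(5·6)=5.477, C (min 1), H √(6·7)=6.481, A √(3·4)=3.464.
Each quota rounded against its threshold gives D 5, B 3, G 5, E 5, C 1, H 6, A 4 (total 29).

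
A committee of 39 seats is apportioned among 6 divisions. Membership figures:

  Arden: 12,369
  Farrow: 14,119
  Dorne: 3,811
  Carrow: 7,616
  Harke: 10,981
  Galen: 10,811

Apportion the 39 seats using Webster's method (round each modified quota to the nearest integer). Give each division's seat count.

Arden: 8, Farrow: 9, Dorne: 3, Carrow: 5, Harke: 7, Galen: 7

Standard divisor 59707/39 ≈ 1530.949; standard quotas: Arden 8.079, Farrow 9.222, Dorne 2.489, Carrow 4.975, Harke 7.173, Galen 7.062.
Rounding to the nearest integer gives 8, 9, 2, 5, 7, 7 = 38 seats, so the divisor must be adjusted.
With modified divisor 1500: modified quotas Arden 8.246, Farrow 9.413, Dorne 2.541, Carrow 5.077, Harke 7.321, Galen 7.207.
Rounding to the nearest integer: Arden 8, Farrow 9, Dorne 3, Carrow 5, Harke 7, Galen 7 (total 39).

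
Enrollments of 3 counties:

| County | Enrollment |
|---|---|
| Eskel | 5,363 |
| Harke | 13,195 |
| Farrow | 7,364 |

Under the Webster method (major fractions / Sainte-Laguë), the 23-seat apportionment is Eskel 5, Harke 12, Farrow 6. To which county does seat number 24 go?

Priority for the next seat is population ÷ (current seats + 0.5).
Priorities: Eskel 975.091, Harke 1055.600, Farrow 1132.923.
Highest priority: Farrow.

Farrow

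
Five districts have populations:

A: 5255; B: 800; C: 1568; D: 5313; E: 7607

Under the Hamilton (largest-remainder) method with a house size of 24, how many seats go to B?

1

Total 20543; standard divisor 20543/24 ≈ 855.958.
Standard quotas: A 6.1393, B 0.9346, C 1.8319, D 6.2071, E 8.8871.
Lower quotas: A 6, B 0, C 1, D 6, E 8 (sum 21, leaving 3 seats).
Remainders in descending order: B 0.9346, E 0.8871, C 0.8319, D 0.2071, A 0.1393.
The surplus seats go to B, E, C.
B receives 1.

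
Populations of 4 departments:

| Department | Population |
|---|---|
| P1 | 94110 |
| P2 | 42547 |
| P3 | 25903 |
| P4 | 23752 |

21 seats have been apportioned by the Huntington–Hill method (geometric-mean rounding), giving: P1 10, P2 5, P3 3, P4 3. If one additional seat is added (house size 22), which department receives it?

Priority for the next seat is population ÷ (√(s·(s+1))).
Priorities: P1 8973.036, P2 7767.984, P3 7477.552, P4 6856.612.
Highest priority: P1.

P1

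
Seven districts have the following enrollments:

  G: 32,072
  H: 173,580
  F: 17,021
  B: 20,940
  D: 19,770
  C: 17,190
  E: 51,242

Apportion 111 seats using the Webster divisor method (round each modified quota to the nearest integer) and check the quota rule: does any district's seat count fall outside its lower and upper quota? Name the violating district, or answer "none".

Standard quotas: G 10.729, H 58.067, F 5.694, B 7.005, D 6.614, C 5.750, E 17.142.
Webster allocation: G 11, H 57, F 6, B 7, D 7, C 6, E 17.
H has quota 58.067 (lower 58, upper 59) but receives 57 — outside the quota interval.

H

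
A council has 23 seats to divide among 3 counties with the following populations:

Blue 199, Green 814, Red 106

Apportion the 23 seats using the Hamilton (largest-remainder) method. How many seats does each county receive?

Total 1119; standard divisor 1119/23 ≈ 48.652.
Standard quotas: Blue 4.090, Green 16.731, Red 2.179.
Lower quotas: Blue 4, Green 16, Red 2 (sum 22, leaving 1 seat).
Remainders in descending order: Green 0.731, Red 0.179, Blue 0.090.
The surplus seat goes to Green.

Blue 4, Green 17, Red 2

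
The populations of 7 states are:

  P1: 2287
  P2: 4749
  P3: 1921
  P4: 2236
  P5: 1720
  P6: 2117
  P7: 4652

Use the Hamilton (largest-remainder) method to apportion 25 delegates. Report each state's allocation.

Standard divisor: 19682 ÷ 25 ≈ 787.28.
Standard quotas: P1 2.905, P2 6.032, P3 2.440, P4 2.840, P5 2.185, P6 2.689, P7 5.909.
Lower quotas: P1 2, P2 6, P3 2, P4 2, P5 2, P6 2, P7 5 (sum 21, leaving 4 seats).
Remainders in descending order: P7 0.909, P1 0.905, P4 0.840, P6 0.689, P3 0.440, P5 0.185, P2 0.032.
The surplus seats go to P7, P1, P4, P6.

P1 3; P2 6; P3 2; P4 3; P5 2; P6 3; P7 6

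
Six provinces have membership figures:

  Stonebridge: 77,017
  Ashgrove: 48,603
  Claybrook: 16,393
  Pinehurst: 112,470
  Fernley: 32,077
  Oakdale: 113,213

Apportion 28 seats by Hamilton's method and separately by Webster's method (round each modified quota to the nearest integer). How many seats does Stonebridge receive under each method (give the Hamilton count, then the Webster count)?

Hamilton: Stonebridge 5, Ashgrove 4, Claybrook 1, Pinehurst 8, Fernley 2, Oakdale 8.
Webster: Stonebridge 6, Ashgrove 3, Claybrook 1, Pinehurst 8, Fernley 2, Oakdale 8.
Stonebridge gets 5 under Hamilton and 6 under Webster.

5 and 6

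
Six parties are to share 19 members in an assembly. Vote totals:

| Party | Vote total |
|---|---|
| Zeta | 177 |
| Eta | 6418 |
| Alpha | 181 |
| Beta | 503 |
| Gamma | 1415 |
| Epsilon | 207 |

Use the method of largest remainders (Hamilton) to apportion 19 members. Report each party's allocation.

Total 8901; standard divisor 8901/19 ≈ 468.474.
Standard quotas: Zeta 0.3778, Eta 13.6998, Alpha 0.3864, Beta 1.0737, Gamma 3.0204, Epsilon 0.4419.
Lower quotas: Zeta 0, Eta 13, Alpha 0, Beta 1, Gamma 3, Epsilon 0 (sum 17, leaving 2 seats).
Remainders in descending order: Eta 0.6998, Epsilon 0.4419, Alpha 0.3864, Zeta 0.3778, Beta 0.0737, Gamma 0.0204.
The surplus seats go to Eta, Epsilon.

Zeta: 0, Eta: 14, Alpha: 0, Beta: 1, Gamma: 3, Epsilon: 1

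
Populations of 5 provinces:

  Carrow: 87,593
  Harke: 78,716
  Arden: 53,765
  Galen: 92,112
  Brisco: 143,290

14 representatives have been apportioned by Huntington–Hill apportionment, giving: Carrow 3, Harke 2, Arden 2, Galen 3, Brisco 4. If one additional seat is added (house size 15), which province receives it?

Priority for the next seat is population ÷ (√(s·(s+1))).
Priorities: Carrow 25285.921, Harke 32135.672, Arden 21949.469, Galen 26590.444, Brisco 32040.618.
Highest priority: Harke.

Harke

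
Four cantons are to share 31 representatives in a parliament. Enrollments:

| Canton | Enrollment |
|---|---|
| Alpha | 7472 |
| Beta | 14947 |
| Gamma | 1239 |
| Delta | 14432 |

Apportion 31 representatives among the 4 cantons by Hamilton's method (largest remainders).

Total 38090; standard divisor 38090/31 ≈ 1228.71.
Standard quotas: Alpha 6.0812, Beta 12.1648, Gamma 1.0084, Delta 11.7457.
Lower quotas: Alpha 6, Beta 12, Gamma 1, Delta 11 (sum 30, leaving 1 seat).
Remainders in descending order: Delta 0.7457, Beta 0.1648, Alpha 0.0812, Gamma 0.0084.
The surplus seat goes to Delta.

Alpha: 6, Beta: 12, Gamma: 1, Delta: 12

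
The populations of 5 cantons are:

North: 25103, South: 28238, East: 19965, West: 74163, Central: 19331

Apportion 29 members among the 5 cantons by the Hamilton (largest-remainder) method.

North=4, South=5, East=4, West=13, Central=3

Standard divisor: 166800 ÷ 29 ≈ 5751.724.
Standard quotas: North 4.3644, South 4.9095, East 3.4711, West 12.8940, Central 3.3609.
Lower quotas: North 4, South 4, East 3, West 12, Central 3 (sum 26, leaving 3 seats).
Remainders in descending order: South 0.9095, West 0.8940, East 0.4711, North 0.3644, Central 0.3609.
Largest remainders: South, West, East receive the extra seats.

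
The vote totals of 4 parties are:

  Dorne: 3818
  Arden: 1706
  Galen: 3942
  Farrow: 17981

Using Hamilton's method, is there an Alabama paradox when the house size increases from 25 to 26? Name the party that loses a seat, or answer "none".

Arden

At 25 seats: Dorne 3, Arden 2, Galen 4, Farrow 16.
At 26 seats: Dorne 4, Arden 1, Galen 4, Farrow 17.
Arden drops from 2 to 1.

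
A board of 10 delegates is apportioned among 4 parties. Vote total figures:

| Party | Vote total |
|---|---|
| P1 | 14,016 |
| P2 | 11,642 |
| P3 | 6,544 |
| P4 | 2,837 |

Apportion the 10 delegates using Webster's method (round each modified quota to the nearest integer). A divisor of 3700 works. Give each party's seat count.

With modified divisor 3700: modified quotas P1 3.788, P2 3.146, P3 1.769, P4 0.767.
Rounding to the nearest integer: P1 4, P2 3, P3 2, P4 1 (total 10).

P1: 4, P2: 3, P3: 2, P4: 1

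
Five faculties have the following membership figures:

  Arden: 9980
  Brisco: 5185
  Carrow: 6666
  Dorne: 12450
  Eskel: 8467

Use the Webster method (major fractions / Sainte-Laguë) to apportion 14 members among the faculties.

Arden 3, Brisco 2, Carrow 2, Dorne 4, Eskel 3

Standard divisor 42748/14 ≈ 3053.429; standard quotas: Arden 3.268, Brisco 1.698, Carrow 2.183, Dorne 4.077, Eskel 2.773.
Rounding to the nearest integer gives Arden 3, Brisco 2, Carrow 2, Dorne 4, Eskel 3 — total 14, matching the house size, so no adjustment is needed.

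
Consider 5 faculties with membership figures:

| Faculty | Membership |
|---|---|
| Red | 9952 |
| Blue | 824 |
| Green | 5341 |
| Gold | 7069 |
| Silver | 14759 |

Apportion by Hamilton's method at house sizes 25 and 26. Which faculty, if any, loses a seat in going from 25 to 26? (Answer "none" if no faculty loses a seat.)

none

At 25 seats: Red 7, Blue 0, Green 3, Gold 5, Silver 10.
At 26 seats: Red 7, Blue 0, Green 4, Gold 5, Silver 10.
No faculty's allocation decreased.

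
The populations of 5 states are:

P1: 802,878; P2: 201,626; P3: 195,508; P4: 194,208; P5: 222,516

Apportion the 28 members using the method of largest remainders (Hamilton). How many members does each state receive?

P1=14, P2=4, P3=3, P4=3, P5=4

Total 1616736; standard divisor 1616736/28 ≈ 57740.571.
Standard quotas: P1 13.9049, P2 3.4919, P3 3.3860, P4 3.3635, P5 3.8537.
Lower quotas: P1 13, P2 3, P3 3, P4 3, P5 3 (sum 25, leaving 3 seats).
Remainders in descending order: P1 0.9049, P5 0.8537, P2 0.4919, P3 0.3860, P4 0.3635.
The surplus seats go to P1, P5, P2.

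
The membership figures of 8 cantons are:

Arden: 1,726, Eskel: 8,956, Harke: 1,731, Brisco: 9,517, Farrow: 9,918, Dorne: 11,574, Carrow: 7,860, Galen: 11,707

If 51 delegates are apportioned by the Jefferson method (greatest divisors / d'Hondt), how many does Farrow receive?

8

Standard divisor 62989/51 ≈ 1235.078; standard quotas: Arden 1.397, Eskel 7.251, Harke 1.402, Brisco 7.706, Farrow 8.030, Dorne 9.371, Carrow 6.364, Galen 9.479.
Rounding down gives 1, 7, 1, 7, 8, 9, 6, 9 = 48 seats, so the divisor must be adjusted.
With modified divisor 1140: modified quotas Arden 1.514, Eskel 7.856, Harke 1.518, Brisco 8.348, Farrow 8.700, Dorne 10.153, Carrow 6.895, Galen 10.269.
Rounding down: Arden 1, Eskel 7, Harke 1, Brisco 8, Farrow 8, Dorne 10, Carrow 6, Galen 10 (total 51).
Farrow receives 8.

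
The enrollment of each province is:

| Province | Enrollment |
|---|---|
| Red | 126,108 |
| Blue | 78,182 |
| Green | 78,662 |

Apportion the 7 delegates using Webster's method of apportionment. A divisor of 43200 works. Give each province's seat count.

Red 3, Blue 2, Green 2

With modified divisor 43200: modified quotas Red 2.919, Blue 1.810, Green 1.821.
Rounding to the nearest integer: Red 3, Blue 2, Green 2 (total 7).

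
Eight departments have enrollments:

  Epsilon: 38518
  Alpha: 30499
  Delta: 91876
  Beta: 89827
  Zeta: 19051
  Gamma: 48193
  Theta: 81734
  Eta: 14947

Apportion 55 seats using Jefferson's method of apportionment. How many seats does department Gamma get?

Standard divisor 414645/55 ≈ 7539; standard quotas: Epsilon 5.109, Alpha 4.045, Delta 12.187, Beta 11.915, Zeta 2.527, Gamma 6.392, Theta 10.841, Eta 1.983.
Rounding down gives 5, 4, 12, 11, 2, 6, 10, 1 = 51 seats, so the divisor must be adjusted.
With modified divisor 7000: modified quotas Epsilon 5.503, Alpha 4.357, Delta 13.125, Beta 12.832, Zeta 2.722, Gamma 6.885, Theta 11.676, Eta 2.135.
Rounding down: Epsilon 5, Alpha 4, Delta 13, Beta 12, Zeta 2, Gamma 6, Theta 11, Eta 2 (total 55).
Gamma receives 6.

6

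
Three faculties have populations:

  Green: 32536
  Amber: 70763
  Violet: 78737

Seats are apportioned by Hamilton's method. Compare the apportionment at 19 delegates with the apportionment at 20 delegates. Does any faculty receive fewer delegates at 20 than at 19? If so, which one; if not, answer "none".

At 19 seats: Green 4, Amber 7, Violet 8.
At 20 seats: Green 3, Amber 8, Violet 9.
Green drops from 4 to 3.

Green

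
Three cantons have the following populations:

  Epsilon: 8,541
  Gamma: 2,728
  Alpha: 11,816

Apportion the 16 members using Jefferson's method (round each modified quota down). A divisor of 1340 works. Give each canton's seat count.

With modified divisor 1340: modified quotas Epsilon 6.374, Gamma 2.036, Alpha 8.818.
Rounding down: Epsilon 6, Gamma 2, Alpha 8 (total 16).

Epsilon=6; Gamma=2; Alpha=8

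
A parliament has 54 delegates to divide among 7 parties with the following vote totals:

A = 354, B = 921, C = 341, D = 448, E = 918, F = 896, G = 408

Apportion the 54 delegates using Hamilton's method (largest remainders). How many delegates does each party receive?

The standard divisor is 4286/54 ≈ 79.37.
Standard quotas: A 4.460, B 11.604, C 4.296, D 5.644, E 11.566, F 11.289, G 5.140.
Lower quotas: A 4, B 11, C 4, D 5, E 11, F 11, G 5 (sum 51, leaving 3 seats).
Remainders in descending order: D 0.644, B 0.604, E 0.566, A 0.460, C 0.296, F 0.289, G 0.140.
Largest remainders: D, B, E receive the extra seats.

A=4; B=12; C=4; D=6; E=12; F=11; G=5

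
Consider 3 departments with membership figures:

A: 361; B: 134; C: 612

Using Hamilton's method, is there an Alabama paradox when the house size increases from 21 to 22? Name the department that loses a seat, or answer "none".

none

At 21 seats: A 7, B 2, C 12.
At 22 seats: A 7, B 3, C 12.
No department's allocation decreased.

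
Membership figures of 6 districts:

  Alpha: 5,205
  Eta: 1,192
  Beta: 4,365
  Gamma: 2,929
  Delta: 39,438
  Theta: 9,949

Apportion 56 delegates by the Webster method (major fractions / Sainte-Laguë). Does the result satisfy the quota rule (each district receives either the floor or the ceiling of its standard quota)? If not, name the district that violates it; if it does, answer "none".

Standard quotas: Alpha 4.621, Eta 1.058, Beta 3.875, Gamma 2.600, Delta 35.013, Theta 8.833.
Webster allocation: Alpha 5, Eta 1, Beta 4, Gamma 3, Delta 34, Theta 9.
Delta has quota 35.013 (lower 35, upper 36) but receives 34 — outside the quota interval.

Delta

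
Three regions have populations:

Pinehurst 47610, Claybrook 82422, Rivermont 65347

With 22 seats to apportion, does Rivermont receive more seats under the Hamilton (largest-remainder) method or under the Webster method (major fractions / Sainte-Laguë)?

Hamilton: Pinehurst 6, Claybrook 9, Rivermont 7.
Webster: Pinehurst 5, Claybrook 9, Rivermont 8.
Rivermont gets 7 under Hamilton and 8 under Webster.

Webster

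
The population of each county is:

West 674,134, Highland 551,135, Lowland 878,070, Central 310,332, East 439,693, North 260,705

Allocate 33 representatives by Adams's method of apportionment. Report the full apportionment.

Standard divisor 3114069/33 ≈ 94365.727; standard quotas: West 7.144, Highland 5.840, Lowland 9.305, Central 3.289, East 4.659, North 2.763.
Rounding up gives 8, 6, 10, 4, 5, 3 = 36 seats, so the divisor must be adjusted.
With modified divisor 106600: modified quotas West 6.324, Highland 5.170, Lowland 8.237, Central 2.911, East 4.125, North 2.446.
Rounding up: West 7, Highland 6, Lowland 9, Central 3, East 5, North 3 (total 33).

West 7, Highland 6, Lowland 9, Central 3, East 5, North 3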